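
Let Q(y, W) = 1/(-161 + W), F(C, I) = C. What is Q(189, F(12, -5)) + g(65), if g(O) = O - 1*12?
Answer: 7896/149 ≈ 52.993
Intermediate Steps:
g(O) = -12 + O (g(O) = O - 12 = -12 + O)
Q(189, F(12, -5)) + g(65) = 1/(-161 + 12) + (-12 + 65) = 1/(-149) + 53 = -1/149 + 53 = 7896/149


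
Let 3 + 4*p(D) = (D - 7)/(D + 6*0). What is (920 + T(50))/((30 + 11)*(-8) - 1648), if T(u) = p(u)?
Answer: -183893/395200 ≈ -0.46532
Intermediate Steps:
p(D) = -¾ + (-7 + D)/(4*D) (p(D) = -¾ + ((D - 7)/(D + 6*0))/4 = -¾ + ((-7 + D)/(D + 0))/4 = -¾ + ((-7 + D)/D)/4 = -¾ + (-7 + D)/(4*D))
T(u) = (-7 - 2*u)/(4*u)
(920 + T(50))/((30 + 11)*(-8) - 1648) = (920 + (¼)*(-7 - 2*50)/50)/((30 + 11)*(-8) - 1648) = (920 + (¼)*(1/50)*(-7 - 100))/(41*(-8) - 1648) = (920 + (¼)*(1/50)*(-107))/(-328 - 1648) = (920 - 107/200)/(-1976) = (183893/200)*(-1/1976) = -183893/395200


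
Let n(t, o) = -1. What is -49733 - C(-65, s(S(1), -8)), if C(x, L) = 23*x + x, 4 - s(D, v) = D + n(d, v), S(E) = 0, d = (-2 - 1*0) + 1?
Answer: -48173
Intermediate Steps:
d = -1 (d = (-2 + 0) + 1 = -2 + 1 = -1)
s(D, v) = 5 - D (s(D, v) = 4 - (D - 1) = 4 - (-1 + D) = 4 + (1 - D) = 5 - D)
C(x, L) = 24*x
-49733 - C(-65, s(S(1), -8)) = -49733 - 24*(-65) = -49733 - 1*(-1560) = -49733 + 1560 = -48173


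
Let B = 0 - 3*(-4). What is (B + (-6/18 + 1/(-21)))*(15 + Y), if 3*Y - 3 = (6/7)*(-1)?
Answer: 26840/147 ≈ 182.58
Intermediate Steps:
Y = 5/7 (Y = 1 + ((6/7)*(-1))/3 = 1 + (⅓)*(-6/7) = 1 - 2/7 = 5/7 ≈ 0.71429)
B = 12 (B = 0 + 12 = 12)
(B + (-6/18 + 1/(-21)))*(15 + Y) = (12 + (-6/18 + 1/(-21)))*(15 + 5/7) = (12 + (-6*1/18 + 1*(-1/21)))*(110/7) = (12 + (-⅓ - 1/21))*(110/7) = (12 - 8/21)*(110/7) = (244/21)*(110/7) = 26840/147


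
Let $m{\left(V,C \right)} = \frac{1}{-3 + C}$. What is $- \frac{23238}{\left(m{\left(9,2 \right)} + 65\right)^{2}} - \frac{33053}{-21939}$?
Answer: $- \frac{187216697}{44931072} \approx -4.1668$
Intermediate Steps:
$- \frac{23238}{\left(m{\left(9,2 \right)} + 65\right)^{2}} - \frac{33053}{-21939} = - \frac{23238}{\left(\frac{1}{-3 + 2} + 65\right)^{2}} - \frac{33053}{-21939} = - \frac{23238}{\left(\frac{1}{-1} + 65\right)^{2}} - - \frac{33053}{21939} = - \frac{23238}{\left(-1 + 65\right)^{2}} + \frac{33053}{21939} = - \frac{23238}{64^{2}} + \frac{33053}{21939} = - \frac{23238}{4096} + \frac{33053}{21939} = \left(-23238\right) \frac{1}{4096} + \frac{33053}{21939} = - \frac{11619}{2048} + \frac{33053}{21939} = - \frac{187216697}{44931072}$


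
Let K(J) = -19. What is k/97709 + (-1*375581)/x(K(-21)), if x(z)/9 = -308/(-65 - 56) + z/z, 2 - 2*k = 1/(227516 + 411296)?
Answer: -515743696450145983/43817212559016 ≈ -11770.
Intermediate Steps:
k = 1277623/1277624 (k = 1 - 1/(2*(227516 + 411296)) = 1 - 1/2/638812 = 1 - 1/2*1/638812 = 1 - 1/1277624 = 1277623/1277624 ≈ 1.0000)
x(z) = 351/11 (x(z) = 9*(-308/(-65 - 56) + z/z) = 9*(-308/(-121) + 1) = 9*(-308*(-1/121) + 1) = 9*(28/11 + 1) = 9*(39/11) = 351/11)
k/97709 + (-1*375581)/x(K(-21)) = (1277623/1277624)/97709 + (-1*375581)/(351/11) = (1277623/1277624)*(1/97709) - 375581*11/351 = 1277623/124835363416 - 4131391/351 = -515743696450145983/43817212559016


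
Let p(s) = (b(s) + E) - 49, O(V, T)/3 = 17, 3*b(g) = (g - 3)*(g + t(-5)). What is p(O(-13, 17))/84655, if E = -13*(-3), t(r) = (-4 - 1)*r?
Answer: 1206/84655 ≈ 0.014246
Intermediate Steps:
t(r) = -5*r
b(g) = (-3 + g)*(25 + g)/3 (b(g) = ((g - 3)*(g - 5*(-5)))/3 = ((-3 + g)*(g + 25))/3 = ((-3 + g)*(25 + g))/3 = (-3 + g)*(25 + g)/3)
O(V, T) = 51 (O(V, T) = 3*17 = 51)
E = 39
p(s) = -35 + s**2/3 + 22*s/3 (p(s) = ((-25 + s**2/3 + 22*s/3) + 39) - 49 = (14 + s**2/3 + 22*s/3) - 49 = -35 + s**2/3 + 22*s/3)
p(O(-13, 17))/84655 = (-35 + (1/3)*51**2 + (22/3)*51)/84655 = (-35 + (1/3)*2601 + 374)*(1/84655) = (-35 + 867 + 374)*(1/84655) = 1206*(1/84655) = 1206/84655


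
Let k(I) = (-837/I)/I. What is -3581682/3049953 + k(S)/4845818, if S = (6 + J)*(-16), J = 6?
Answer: -23696969967104575/20178967410761728 ≈ -1.1743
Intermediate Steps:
S = -192 (S = (6 + 6)*(-16) = 12*(-16) = -192)
k(I) = -837/I**2
-3581682/3049953 + k(S)/4845818 = -3581682/3049953 - 837/(-192)**2/4845818 = -3581682*1/3049953 - 837*1/36864*(1/4845818) = -1193894/1016651 - 93/4096*1/4845818 = -1193894/1016651 - 93/19848470528 = -23696969967104575/20178967410761728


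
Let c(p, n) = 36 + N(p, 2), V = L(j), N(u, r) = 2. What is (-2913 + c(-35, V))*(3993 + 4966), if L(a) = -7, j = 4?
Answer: -25757125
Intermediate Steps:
V = -7
c(p, n) = 38 (c(p, n) = 36 + 2 = 38)
(-2913 + c(-35, V))*(3993 + 4966) = (-2913 + 38)*(3993 + 4966) = -2875*8959 = -25757125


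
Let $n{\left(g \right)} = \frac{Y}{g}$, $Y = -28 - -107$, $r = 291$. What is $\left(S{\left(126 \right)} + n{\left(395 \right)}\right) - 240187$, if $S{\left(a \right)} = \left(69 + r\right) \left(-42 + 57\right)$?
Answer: $- \frac{1173934}{5} \approx -2.3479 \cdot 10^{5}$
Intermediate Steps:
$Y = 79$ ($Y = -28 + 107 = 79$)
$n{\left(g \right)} = \frac{79}{g}$
$S{\left(a \right)} = 5400$ ($S{\left(a \right)} = \left(69 + 291\right) \left(-42 + 57\right) = 360 \cdot 15 = 5400$)
$\left(S{\left(126 \right)} + n{\left(395 \right)}\right) - 240187 = \left(5400 + \frac{79}{395}\right) - 240187 = \left(5400 + 79 \cdot \frac{1}{395}\right) - 240187 = \left(5400 + \frac{1}{5}\right) - 240187 = \frac{27001}{5} - 240187 = - \frac{1173934}{5}$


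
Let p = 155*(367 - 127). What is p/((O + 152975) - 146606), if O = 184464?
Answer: 12400/63611 ≈ 0.19493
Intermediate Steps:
p = 37200 (p = 155*240 = 37200)
p/((O + 152975) - 146606) = 37200/((184464 + 152975) - 146606) = 37200/(337439 - 146606) = 37200/190833 = 37200*(1/190833) = 12400/63611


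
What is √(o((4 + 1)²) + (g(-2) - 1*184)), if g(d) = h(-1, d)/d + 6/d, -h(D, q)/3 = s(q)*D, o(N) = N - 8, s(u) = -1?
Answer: I*√674/2 ≈ 12.981*I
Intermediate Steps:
o(N) = -8 + N
h(D, q) = 3*D (h(D, q) = -(-3)*D = 3*D)
g(d) = 3/d (g(d) = (3*(-1))/d + 6/d = -3/d + 6/d = 3/d)
√(o((4 + 1)²) + (g(-2) - 1*184)) = √((-8 + (4 + 1)²) + (3/(-2) - 1*184)) = √((-8 + 5²) + (3*(-½) - 184)) = √((-8 + 25) + (-3/2 - 184)) = √(17 - 371/2) = √(-337/2) = I*√674/2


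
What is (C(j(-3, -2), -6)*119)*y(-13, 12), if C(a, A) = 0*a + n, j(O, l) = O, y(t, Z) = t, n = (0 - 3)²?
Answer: -13923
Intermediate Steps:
n = 9 (n = (-3)² = 9)
C(a, A) = 9 (C(a, A) = 0*a + 9 = 0 + 9 = 9)
(C(j(-3, -2), -6)*119)*y(-13, 12) = (9*119)*(-13) = 1071*(-13) = -13923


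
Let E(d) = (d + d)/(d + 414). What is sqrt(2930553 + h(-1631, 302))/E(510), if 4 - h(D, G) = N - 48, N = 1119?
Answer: 77*sqrt(2929486)/85 ≈ 1550.5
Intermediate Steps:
h(D, G) = -1067 (h(D, G) = 4 - (1119 - 48) = 4 - 1*1071 = 4 - 1071 = -1067)
E(d) = 2*d/(414 + d) (E(d) = (2*d)/(414 + d) = 2*d/(414 + d))
sqrt(2930553 + h(-1631, 302))/E(510) = sqrt(2930553 - 1067)/((2*510/(414 + 510))) = sqrt(2929486)/((2*510/924)) = sqrt(2929486)/((2*510*(1/924))) = sqrt(2929486)/(85/77) = sqrt(2929486)*(77/85) = 77*sqrt(2929486)/85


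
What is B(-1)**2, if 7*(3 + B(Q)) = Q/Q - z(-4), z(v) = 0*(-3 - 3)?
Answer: 400/49 ≈ 8.1633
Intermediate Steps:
z(v) = 0 (z(v) = 0*(-6) = 0)
B(Q) = -20/7 (B(Q) = -3 + (Q/Q - 1*0)/7 = -3 + (1 + 0)/7 = -3 + (1/7)*1 = -3 + 1/7 = -20/7)
B(-1)**2 = (-20/7)**2 = 400/49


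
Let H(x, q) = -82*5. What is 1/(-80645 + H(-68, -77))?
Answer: -1/81055 ≈ -1.2337e-5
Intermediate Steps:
H(x, q) = -410
1/(-80645 + H(-68, -77)) = 1/(-80645 - 410) = 1/(-81055) = -1/81055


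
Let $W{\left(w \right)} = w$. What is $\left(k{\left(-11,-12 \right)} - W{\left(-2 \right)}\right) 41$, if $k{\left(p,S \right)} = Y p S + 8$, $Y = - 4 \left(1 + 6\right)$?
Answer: $-151126$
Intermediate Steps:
$Y = -28$ ($Y = \left(-4\right) 7 = -28$)
$k{\left(p,S \right)} = 8 - 28 S p$ ($k{\left(p,S \right)} = - 28 p S + 8 = - 28 S p + 8 = 8 - 28 S p$)
$\left(k{\left(-11,-12 \right)} - W{\left(-2 \right)}\right) 41 = \left(\left(8 - \left(-336\right) \left(-11\right)\right) - -2\right) 41 = \left(\left(8 - 3696\right) + 2\right) 41 = \left(-3688 + 2\right) 41 = \left(-3686\right) 41 = -151126$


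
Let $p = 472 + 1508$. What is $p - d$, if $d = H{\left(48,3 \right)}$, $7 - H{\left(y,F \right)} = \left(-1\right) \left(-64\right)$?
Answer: $2037$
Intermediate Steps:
$H{\left(y,F \right)} = -57$ ($H{\left(y,F \right)} = 7 - \left(-1\right) \left(-64\right) = 7 - 64 = -57$)
$d = -57$
$p = 1980$
$p - d = 1980 - -57 = 1980 + 57 = 2037$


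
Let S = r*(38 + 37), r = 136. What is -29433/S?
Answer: -9811/3400 ≈ -2.8856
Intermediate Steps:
S = 10200 (S = 136*(38 + 37) = 136*75 = 10200)
-29433/S = -29433/10200 = -29433*1/10200 = -9811/3400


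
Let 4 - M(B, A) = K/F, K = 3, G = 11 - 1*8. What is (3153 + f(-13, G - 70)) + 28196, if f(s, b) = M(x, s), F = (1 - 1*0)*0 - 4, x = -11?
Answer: 125415/4 ≈ 31354.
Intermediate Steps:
G = 3 (G = 11 - 8 = 3)
F = -4 (F = (1 + 0)*0 - 4 = 1*0 - 4 = 0 - 4 = -4)
M(B, A) = 19/4 (M(B, A) = 4 - 3/(-4) = 4 - 3*(-1)/4 = 4 - 1*(-3/4) = 4 + 3/4 = 19/4)
f(s, b) = 19/4
(3153 + f(-13, G - 70)) + 28196 = (3153 + 19/4) + 28196 = 12631/4 + 28196 = 125415/4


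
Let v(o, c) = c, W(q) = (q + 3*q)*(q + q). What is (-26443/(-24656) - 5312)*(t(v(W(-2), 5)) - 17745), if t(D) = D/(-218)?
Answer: 506554356457035/5375008 ≈ 9.4243e+7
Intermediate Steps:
W(q) = 8*q**2 (W(q) = (4*q)*(2*q) = 8*q**2)
t(D) = -D/218 (t(D) = D*(-1/218) = -D/218)
(-26443/(-24656) - 5312)*(t(v(W(-2), 5)) - 17745) = (-26443/(-24656) - 5312)*(-1/218*5 - 17745) = (-26443*(-1/24656) - 5312)*(-5/218 - 17745) = (26443/24656 - 5312)*(-3868415/218) = -130946229/24656*(-3868415/218) = 506554356457035/5375008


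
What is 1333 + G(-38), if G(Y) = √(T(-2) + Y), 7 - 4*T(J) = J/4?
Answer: 1333 + 17*I*√2/4 ≈ 1333.0 + 6.0104*I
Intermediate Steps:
T(J) = 7/4 - J/16 (T(J) = 7/4 - J/(4*4) = 7/4 - J/16)
G(Y) = √(15/8 + Y) (G(Y) = √((7/4 - 1/16*(-2)) + Y) = √((7/4 + ⅛) + Y) = √(15/8 + Y))
1333 + G(-38) = 1333 + √(30 + 16*(-38))/4 = 1333 + √(30 - 608)/4 = 1333 + √(-578)/4 = 1333 + (17*I*√2)/4 = 1333 + 17*I*√2/4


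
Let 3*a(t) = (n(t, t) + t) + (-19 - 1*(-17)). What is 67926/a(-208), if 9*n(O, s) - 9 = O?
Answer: -1834002/2089 ≈ -877.93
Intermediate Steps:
n(O, s) = 1 + O/9
a(t) = -1/3 + 10*t/27 (a(t) = (((1 + t/9) + t) + (-19 - 1*(-17)))/3 = ((1 + 10*t/9) + (-19 + 17))/3 = ((1 + 10*t/9) - 2)/3 = (-1 + 10*t/9)/3 = -1/3 + 10*t/27)
67926/a(-208) = 67926/(-1/3 + (10/27)*(-208)) = 67926/(-1/3 - 2080/27) = 67926/(-2089/27) = 67926*(-27/2089) = -1834002/2089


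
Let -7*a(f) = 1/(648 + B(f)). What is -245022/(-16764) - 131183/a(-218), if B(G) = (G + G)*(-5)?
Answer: 7255734919229/2794 ≈ 2.5969e+9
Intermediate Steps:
B(G) = -10*G (B(G) = (2*G)*(-5) = -10*G)
a(f) = -1/(7*(648 - 10*f))
-245022/(-16764) - 131183/a(-218) = -245022/(-16764) - 131183/(1/(14*(-324 + 5*(-218)))) = -245022*(-1/16764) - 131183/(1/(14*(-324 - 1090))) = 40837/2794 - 131183/((1/14)/(-1414)) = 40837/2794 - 131183/((1/14)*(-1/1414)) = 40837/2794 - 131183/(-1/19796) = 40837/2794 - 131183*(-19796) = 40837/2794 + 2596898668 = 7255734919229/2794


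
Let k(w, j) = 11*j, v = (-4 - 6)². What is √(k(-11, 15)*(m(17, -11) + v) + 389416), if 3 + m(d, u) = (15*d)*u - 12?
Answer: 2*I*√14846 ≈ 243.69*I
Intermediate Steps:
v = 100 (v = (-10)² = 100)
m(d, u) = -15 + 15*d*u (m(d, u) = -3 + ((15*d)*u - 12) = -3 + (15*d*u - 12) = -3 + (-12 + 15*d*u) = -15 + 15*d*u)
√(k(-11, 15)*(m(17, -11) + v) + 389416) = √((11*15)*((-15 + 15*17*(-11)) + 100) + 389416) = √(165*((-15 - 2805) + 100) + 389416) = √(165*(-2820 + 100) + 389416) = √(165*(-2720) + 389416) = √(-448800 + 389416) = √(-59384) = 2*I*√14846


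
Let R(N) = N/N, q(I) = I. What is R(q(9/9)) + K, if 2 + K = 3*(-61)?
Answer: -184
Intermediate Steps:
K = -185 (K = -2 + 3*(-61) = -2 - 183 = -185)
R(N) = 1
R(q(9/9)) + K = 1 - 185 = -184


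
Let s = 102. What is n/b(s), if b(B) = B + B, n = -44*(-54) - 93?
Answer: 761/68 ≈ 11.191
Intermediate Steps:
n = 2283 (n = 2376 - 93 = 2283)
b(B) = 2*B
n/b(s) = 2283/((2*102)) = 2283/204 = 2283*(1/204) = 761/68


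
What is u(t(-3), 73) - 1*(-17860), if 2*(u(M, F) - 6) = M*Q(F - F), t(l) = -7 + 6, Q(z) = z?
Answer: 17866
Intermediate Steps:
t(l) = -1
u(M, F) = 6 (u(M, F) = 6 + (M*(F - F))/2 = 6 + (M*0)/2 = 6 + (½)*0 = 6 + 0 = 6)
u(t(-3), 73) - 1*(-17860) = 6 - 1*(-17860) = 6 + 17860 = 17866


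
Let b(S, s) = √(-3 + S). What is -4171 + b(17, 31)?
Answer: -4171 + √14 ≈ -4167.3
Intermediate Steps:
-4171 + b(17, 31) = -4171 + √(-3 + 17) = -4171 + √14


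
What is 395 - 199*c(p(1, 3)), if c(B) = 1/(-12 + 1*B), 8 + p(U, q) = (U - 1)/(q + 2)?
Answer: 8099/20 ≈ 404.95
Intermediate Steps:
p(U, q) = -8 + (-1 + U)/(2 + q) (p(U, q) = -8 + (U - 1)/(q + 2) = -8 + (-1 + U)/(2 + q))
c(B) = 1/(-12 + B)
395 - 199*c(p(1, 3)) = 395 - 199/(-12 + (-17 + 1 - 8*3)/(2 + 3)) = 395 - 199/(-12 + (-17 + 1 - 24)/5) = 395 - 199/(-12 + (1/5)*(-40)) = 395 - 199/(-12 - 8) = 395 - 199/(-20) = 395 - 199*(-1/20) = 395 + 199/20 = 8099/20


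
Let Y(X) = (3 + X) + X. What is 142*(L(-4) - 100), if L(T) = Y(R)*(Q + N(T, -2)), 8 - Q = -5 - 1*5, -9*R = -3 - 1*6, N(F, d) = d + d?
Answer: -4260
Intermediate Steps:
N(F, d) = 2*d
R = 1 (R = -(-3 - 1*6)/9 = -(-3 - 6)/9 = -1/9*(-9) = 1)
Y(X) = 3 + 2*X
Q = 18 (Q = 8 - (-5 - 1*5) = 8 - (-5 - 5) = 8 - 1*(-10) = 8 + 10 = 18)
L(T) = 70 (L(T) = (3 + 2*1)*(18 + 2*(-2)) = (3 + 2)*(18 - 4) = 5*14 = 70)
142*(L(-4) - 100) = 142*(70 - 100) = 142*(-30) = -4260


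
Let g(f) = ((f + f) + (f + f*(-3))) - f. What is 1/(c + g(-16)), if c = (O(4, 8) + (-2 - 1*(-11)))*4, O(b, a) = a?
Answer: 1/84 ≈ 0.011905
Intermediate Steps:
c = 68 (c = (8 + (-2 - 1*(-11)))*4 = (8 + (-2 + 11))*4 = (8 + 9)*4 = 17*4 = 68)
g(f) = -f (g(f) = (2*f + (f - 3*f)) - f = (2*f - 2*f) - f = 0 - f = -f)
1/(c + g(-16)) = 1/(68 - 1*(-16)) = 1/(68 + 16) = 1/84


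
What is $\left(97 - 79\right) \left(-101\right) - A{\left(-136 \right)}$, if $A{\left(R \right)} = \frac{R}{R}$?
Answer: $-1819$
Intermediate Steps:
$A{\left(R \right)} = 1$
$\left(97 - 79\right) \left(-101\right) - A{\left(-136 \right)} = \left(97 - 79\right) \left(-101\right) - 1 = 18 \left(-101\right) - 1 = -1818 - 1 = -1819$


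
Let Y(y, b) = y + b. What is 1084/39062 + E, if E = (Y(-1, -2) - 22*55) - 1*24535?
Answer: -502883646/19531 ≈ -25748.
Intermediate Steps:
Y(y, b) = b + y
E = -25748 (E = ((-2 - 1) - 22*55) - 1*24535 = (-3 - 1210) - 24535 = -1213 - 24535 = -25748)
1084/39062 + E = 1084/39062 - 25748 = 1084*(1/39062) - 25748 = 542/19531 - 25748 = -502883646/19531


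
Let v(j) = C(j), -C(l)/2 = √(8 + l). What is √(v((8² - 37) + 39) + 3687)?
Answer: √(3687 - 2*√74) ≈ 60.579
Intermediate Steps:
C(l) = -2*√(8 + l)
v(j) = -2*√(8 + j)
√(v((8² - 37) + 39) + 3687) = √(-2*√(8 + ((8² - 37) + 39)) + 3687) = √(-2*√(8 + ((64 - 37) + 39)) + 3687) = √(-2*√(8 + (27 + 39)) + 3687) = √(-2*√(8 + 66) + 3687) = √(-2*√74 + 3687) = √(3687 - 2*√74)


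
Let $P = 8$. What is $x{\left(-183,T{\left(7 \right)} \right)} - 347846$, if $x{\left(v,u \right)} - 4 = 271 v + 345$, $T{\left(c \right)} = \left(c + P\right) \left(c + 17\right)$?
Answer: $-397090$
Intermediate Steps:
$T{\left(c \right)} = \left(8 + c\right) \left(17 + c\right)$ ($T{\left(c \right)} = \left(c + 8\right) \left(c + 17\right) = \left(8 + c\right) \left(17 + c\right)$)
$x{\left(v,u \right)} = 349 + 271 v$ ($x{\left(v,u \right)} = 4 + \left(271 v + 345\right) = 4 + \left(345 + 271 v\right) = 349 + 271 v$)
$x{\left(-183,T{\left(7 \right)} \right)} - 347846 = \left(349 + 271 \left(-183\right)\right) - 347846 = \left(349 - 49593\right) - 347846 = -49244 - 347846 = -397090$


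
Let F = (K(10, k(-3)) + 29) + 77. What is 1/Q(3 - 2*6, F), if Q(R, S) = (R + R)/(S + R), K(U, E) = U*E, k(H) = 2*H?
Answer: -37/18 ≈ -2.0556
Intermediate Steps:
K(U, E) = E*U
F = 46 (F = ((2*(-3))*10 + 29) + 77 = (-6*10 + 29) + 77 = (-60 + 29) + 77 = -31 + 77 = 46)
Q(R, S) = 2*R/(R + S) (Q(R, S) = (2*R)/(R + S) = 2*R/(R + S))
1/Q(3 - 2*6, F) = 1/(2*(3 - 2*6)/((3 - 2*6) + 46)) = 1/(2*(3 - 12)/((3 - 12) + 46)) = 1/(2*(-9)/(-9 + 46)) = 1/(2*(-9)/37) = 1/(2*(-9)*(1/37)) = 1/(-18/37) = -37/18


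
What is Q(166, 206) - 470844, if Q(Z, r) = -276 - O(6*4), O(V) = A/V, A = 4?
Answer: -2826721/6 ≈ -4.7112e+5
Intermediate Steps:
O(V) = 4/V
Q(Z, r) = -1657/6 (Q(Z, r) = -276 - 4/(6*4) = -276 - 4/24 = -276 - 1*1/6 = -276 - 1/6 = -1657/6)
Q(166, 206) - 470844 = -1657/6 - 470844 = -2826721/6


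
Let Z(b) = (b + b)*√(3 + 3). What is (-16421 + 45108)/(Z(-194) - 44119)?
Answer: -1265641753/1945582897 + 11130556*√6/1945582897 ≈ -0.63651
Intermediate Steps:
Z(b) = 2*b*√6 (Z(b) = (2*b)*√6 = 2*b*√6)
(-16421 + 45108)/(Z(-194) - 44119) = (-16421 + 45108)/(2*(-194)*√6 - 44119) = 28687/(-388*√6 - 44119) = 28687/(-44119 - 388*√6)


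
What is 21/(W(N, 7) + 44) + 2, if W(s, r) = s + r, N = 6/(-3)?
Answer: 17/7 ≈ 2.4286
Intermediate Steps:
N = -2 (N = 6*(-⅓) = -2)
W(s, r) = r + s
21/(W(N, 7) + 44) + 2 = 21/((7 - 2) + 44) + 2 = 21/(5 + 44) + 2 = 21/49 + 2 = (1/49)*21 + 2 = 3/7 + 2 = 17/7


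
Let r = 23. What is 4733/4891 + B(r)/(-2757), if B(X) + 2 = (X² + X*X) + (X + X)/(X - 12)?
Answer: 86498849/148329357 ≈ 0.58315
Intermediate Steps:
B(X) = -2 + 2*X² + 2*X/(-12 + X) (B(X) = -2 + ((X² + X*X) + (X + X)/(X - 12)) = -2 + ((X² + X²) + (2*X)/(-12 + X)) = -2 + (2*X² + 2*X/(-12 + X)) = -2 + 2*X² + 2*X/(-12 + X))
4733/4891 + B(r)/(-2757) = 4733/4891 + (2*(12 + 23³ - 12*23²)/(-12 + 23))/(-2757) = 4733*(1/4891) + (2*(12 + 12167 - 12*529)/11)*(-1/2757) = 4733/4891 + (2*(1/11)*(12 + 12167 - 6348))*(-1/2757) = 4733/4891 + (2*(1/11)*5831)*(-1/2757) = 4733/4891 + (11662/11)*(-1/2757) = 4733/4891 - 11662/30327 = 86498849/148329357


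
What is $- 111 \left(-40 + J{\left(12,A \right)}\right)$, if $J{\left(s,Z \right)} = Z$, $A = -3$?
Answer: $4773$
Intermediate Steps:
$- 111 \left(-40 + J{\left(12,A \right)}\right) = - 111 \left(-40 - 3\right) = \left(-111\right) \left(-43\right) = 4773$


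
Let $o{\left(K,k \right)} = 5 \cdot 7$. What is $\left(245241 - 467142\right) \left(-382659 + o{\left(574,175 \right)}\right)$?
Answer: $84904648224$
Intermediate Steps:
$o{\left(K,k \right)} = 35$
$\left(245241 - 467142\right) \left(-382659 + o{\left(574,175 \right)}\right) = \left(245241 - 467142\right) \left(-382659 + 35\right) = \left(-221901\right) \left(-382624\right) = 84904648224$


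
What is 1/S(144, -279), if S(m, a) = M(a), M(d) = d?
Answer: -1/279 ≈ -0.0035842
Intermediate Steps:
S(m, a) = a
1/S(144, -279) = 1/(-279) = -1/279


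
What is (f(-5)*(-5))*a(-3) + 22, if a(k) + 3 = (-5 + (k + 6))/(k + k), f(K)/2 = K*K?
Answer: 2066/3 ≈ 688.67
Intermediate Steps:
f(K) = 2*K**2 (f(K) = 2*(K*K) = 2*K**2)
a(k) = -3 + (1 + k)/(2*k) (a(k) = -3 + (-5 + (k + 6))/(k + k) = -3 + (-5 + (6 + k))/((2*k)) = -3 + (1 + k)*(1/(2*k)) = -3 + (1 + k)/(2*k))
(f(-5)*(-5))*a(-3) + 22 = ((2*(-5)**2)*(-5))*((1/2)*(1 - 5*(-3))/(-3)) + 22 = ((2*25)*(-5))*((1/2)*(-1/3)*(1 + 15)) + 22 = (50*(-5))*((1/2)*(-1/3)*16) + 22 = -250*(-8/3) + 22 = 2000/3 + 22 = 2066/3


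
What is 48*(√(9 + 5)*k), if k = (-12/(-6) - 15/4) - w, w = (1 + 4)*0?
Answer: -84*√14 ≈ -314.30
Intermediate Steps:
w = 0 (w = 5*0 = 0)
k = -7/4 (k = (-12/(-6) - 15/4) - 1*0 = (-12*(-⅙) - 15*¼) + 0 = (2 - 15/4) + 0 = -7/4 + 0 = -7/4 ≈ -1.7500)
48*(√(9 + 5)*k) = 48*(√(9 + 5)*(-7/4)) = 48*(√14*(-7/4)) = 48*(-7*√14/4) = -84*√14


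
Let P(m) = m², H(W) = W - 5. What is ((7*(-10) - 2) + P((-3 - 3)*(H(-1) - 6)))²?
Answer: 26132544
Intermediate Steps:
H(W) = -5 + W
((7*(-10) - 2) + P((-3 - 3)*(H(-1) - 6)))² = ((7*(-10) - 2) + ((-3 - 3)*((-5 - 1) - 6))²)² = ((-70 - 2) + (-6*(-6 - 6))²)² = (-72 + (-6*(-12))²)² = (-72 + 72²)² = (-72 + 5184)² = 5112² = 26132544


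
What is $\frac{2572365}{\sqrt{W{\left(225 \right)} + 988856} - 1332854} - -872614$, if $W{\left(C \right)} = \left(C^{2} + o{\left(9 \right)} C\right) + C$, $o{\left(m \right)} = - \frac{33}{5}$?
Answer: $\frac{310038849822115324}{355299749419} - \frac{514473 \sqrt{1038221}}{355299749419} \approx 8.7261 \cdot 10^{5}$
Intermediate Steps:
$o{\left(m \right)} = - \frac{33}{5}$ ($o{\left(m \right)} = \left(-33\right) \frac{1}{5} = - \frac{33}{5}$)
$W{\left(C \right)} = C^{2} - \frac{28 C}{5}$ ($W{\left(C \right)} = \left(C^{2} - \frac{33 C}{5}\right) + C = C^{2} - \frac{28 C}{5}$)
$\frac{2572365}{\sqrt{W{\left(225 \right)} + 988856} - 1332854} - -872614 = \frac{2572365}{\sqrt{\frac{1}{5} \cdot 225 \left(-28 + 5 \cdot 225\right) + 988856} - 1332854} - -872614 = \frac{2572365}{\sqrt{\frac{1}{5} \cdot 225 \left(-28 + 1125\right) + 988856} - 1332854} + 872614 = \frac{2572365}{\sqrt{\frac{1}{5} \cdot 225 \cdot 1097 + 988856} - 1332854} + 872614 = \frac{2572365}{\sqrt{49365 + 988856} - 1332854} + 872614 = \frac{2572365}{\sqrt{1038221} - 1332854} + 872614 = \frac{2572365}{-1332854 + \sqrt{1038221}} + 872614 = 872614 + \frac{2572365}{-1332854 + \sqrt{1038221}}$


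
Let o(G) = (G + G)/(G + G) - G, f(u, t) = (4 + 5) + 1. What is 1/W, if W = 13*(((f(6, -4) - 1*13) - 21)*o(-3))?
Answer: -1/1248 ≈ -0.00080128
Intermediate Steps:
f(u, t) = 10 (f(u, t) = 9 + 1 = 10)
o(G) = 1 - G (o(G) = (2*G)/((2*G)) - G = (2*G)*(1/(2*G)) - G = 1 - G)
W = -1248 (W = 13*(((10 - 1*13) - 21)*(1 - 1*(-3))) = 13*(((10 - 13) - 21)*(1 + 3)) = 13*((-3 - 21)*4) = 13*(-24*4) = 13*(-96) = -1248)
1/W = 1/(-1248) = -1/1248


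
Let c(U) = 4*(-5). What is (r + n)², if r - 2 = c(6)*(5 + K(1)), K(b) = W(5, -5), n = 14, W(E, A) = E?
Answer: 33856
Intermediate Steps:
c(U) = -20
K(b) = 5
r = -198 (r = 2 - 20*(5 + 5) = 2 - 20*10 = 2 - 200 = -198)
(r + n)² = (-198 + 14)² = (-184)² = 33856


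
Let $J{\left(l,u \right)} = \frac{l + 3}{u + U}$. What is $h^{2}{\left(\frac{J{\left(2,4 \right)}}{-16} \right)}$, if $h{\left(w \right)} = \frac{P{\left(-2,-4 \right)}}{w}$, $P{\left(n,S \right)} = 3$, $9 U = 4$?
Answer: $\frac{16384}{9} \approx 1820.4$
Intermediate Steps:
$U = \frac{4}{9}$ ($U = \frac{1}{9} \cdot 4 = \frac{4}{9} \approx 0.44444$)
$J{\left(l,u \right)} = \frac{3 + l}{\frac{4}{9} + u}$ ($J{\left(l,u \right)} = \frac{l + 3}{u + \frac{4}{9}} = \frac{3 + l}{\frac{4}{9} + u}$)
$h{\left(w \right)} = \frac{3}{w}$
$h^{2}{\left(\frac{J{\left(2,4 \right)}}{-16} \right)} = \left(\frac{3}{\frac{9 \left(3 + 2\right)}{4 + 9 \cdot 4} \frac{1}{-16}}\right)^{2} = \left(\frac{3}{9 \frac{1}{4 + 36} \cdot 5 \left(- \frac{1}{16}\right)}\right)^{2} = \left(\frac{3}{9 \cdot \frac{1}{40} \cdot 5 \left(- \frac{1}{16}\right)}\right)^{2} = \left(\frac{3}{\frac{9}{8} \left(- \frac{1}{16}\right)}\right)^{2} = \left(\frac{3}{- \frac{9}{128}}\right)^{2} = \left(3 \left(- \frac{128}{9}\right)\right)^{2} = \left(- \frac{128}{3}\right)^{2} = \frac{16384}{9}$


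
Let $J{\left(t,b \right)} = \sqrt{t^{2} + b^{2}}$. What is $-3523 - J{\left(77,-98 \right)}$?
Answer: $-3523 - 7 \sqrt{317} \approx -3647.6$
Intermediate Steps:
$J{\left(t,b \right)} = \sqrt{b^{2} + t^{2}}$
$-3523 - J{\left(77,-98 \right)} = -3523 - \sqrt{\left(-98\right)^{2} + 77^{2}} = -3523 - \sqrt{9604 + 5929} = -3523 - \sqrt{15533} = -3523 - 7 \sqrt{317}$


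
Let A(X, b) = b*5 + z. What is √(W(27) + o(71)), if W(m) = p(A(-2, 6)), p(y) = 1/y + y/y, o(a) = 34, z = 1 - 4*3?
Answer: 3*√1406/19 ≈ 5.9205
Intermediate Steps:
z = -11 (z = 1 - 12 = -11)
A(X, b) = -11 + 5*b (A(X, b) = b*5 - 11 = 5*b - 11 = -11 + 5*b)
p(y) = 1 + 1/y (p(y) = 1/y + 1 = 1 + 1/y)
W(m) = 20/19 (W(m) = (1 + (-11 + 5*6))/(-11 + 5*6) = (1 + (-11 + 30))/(-11 + 30) = (1 + 19)/19 = (1/19)*20 = 20/19)
√(W(27) + o(71)) = √(20/19 + 34) = √(666/19) = 3*√1406/19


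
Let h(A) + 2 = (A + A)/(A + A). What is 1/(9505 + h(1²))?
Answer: 1/9504 ≈ 0.00010522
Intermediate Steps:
h(A) = -1 (h(A) = -2 + (A + A)/(A + A) = -2 + (2*A)/((2*A)) = -2 + (2*A)*(1/(2*A)) = -2 + 1 = -1)
1/(9505 + h(1²)) = 1/(9505 - 1) = 1/9504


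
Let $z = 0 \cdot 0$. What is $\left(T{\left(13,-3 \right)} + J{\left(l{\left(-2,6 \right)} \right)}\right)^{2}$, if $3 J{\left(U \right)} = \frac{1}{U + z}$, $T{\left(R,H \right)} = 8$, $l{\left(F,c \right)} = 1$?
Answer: $\frac{625}{9} \approx 69.444$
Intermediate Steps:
$z = 0$
$J{\left(U \right)} = \frac{1}{3 U}$ ($J{\left(U \right)} = \frac{1}{3 \left(U + 0\right)} = \frac{1}{3 U}$)
$\left(T{\left(13,-3 \right)} + J{\left(l{\left(-2,6 \right)} \right)}\right)^{2} = \left(8 + \frac{1}{3 \cdot 1}\right)^{2} = \left(8 + \frac{1}{3} \cdot 1\right)^{2} = \left(8 + \frac{1}{3}\right)^{2} = \left(\frac{25}{3}\right)^{2} = \frac{625}{9}$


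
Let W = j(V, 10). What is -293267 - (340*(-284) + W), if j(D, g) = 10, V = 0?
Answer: -196717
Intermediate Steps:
W = 10
-293267 - (340*(-284) + W) = -293267 - (340*(-284) + 10) = -293267 - (-96560 + 10) = -293267 - 1*(-96550) = -293267 + 96550 = -196717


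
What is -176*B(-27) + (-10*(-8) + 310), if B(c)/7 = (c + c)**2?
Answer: -3592122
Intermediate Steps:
B(c) = 28*c**2 (B(c) = 7*(c + c)**2 = 7*(2*c)**2 = 7*(4*c**2) = 28*c**2)
-176*B(-27) + (-10*(-8) + 310) = -4928*(-27)**2 + (-10*(-8) + 310) = -4928*729 + (80 + 310) = -176*20412 + 390 = -3592512 + 390 = -3592122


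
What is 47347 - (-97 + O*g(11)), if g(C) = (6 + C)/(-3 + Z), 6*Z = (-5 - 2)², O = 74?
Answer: 1463216/31 ≈ 47201.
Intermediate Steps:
Z = 49/6 (Z = (-5 - 2)²/6 = (⅙)*(-7)² = (⅙)*49 = 49/6 ≈ 8.1667)
g(C) = 36/31 + 6*C/31 (g(C) = (6 + C)/(-3 + 49/6) = (6 + C)/(31/6) = (6 + C)*(6/31) = 36/31 + 6*C/31)
47347 - (-97 + O*g(11)) = 47347 - (-97 + 74*(36/31 + (6/31)*11)) = 47347 - (-97 + 74*(36/31 + 66/31)) = 47347 - (-97 + 74*(102/31)) = 47347 - (-97 + 7548/31) = 47347 - 1*4541/31 = 47347 - 4541/31 = 1463216/31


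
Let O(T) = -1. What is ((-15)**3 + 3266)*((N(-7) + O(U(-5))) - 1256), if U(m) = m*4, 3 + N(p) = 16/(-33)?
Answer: 4533964/33 ≈ 1.3739e+5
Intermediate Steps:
N(p) = -115/33 (N(p) = -3 + 16/(-33) = -3 + 16*(-1/33) = -3 - 16/33 = -115/33)
U(m) = 4*m
((-15)**3 + 3266)*((N(-7) + O(U(-5))) - 1256) = ((-15)**3 + 3266)*((-115/33 - 1) - 1256) = (-3375 + 3266)*(-148/33 - 1256) = -109*(-41596/33) = 4533964/33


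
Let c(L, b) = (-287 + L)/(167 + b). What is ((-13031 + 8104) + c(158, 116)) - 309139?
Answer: -88880807/283 ≈ -3.1407e+5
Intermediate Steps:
c(L, b) = (-287 + L)/(167 + b)
((-13031 + 8104) + c(158, 116)) - 309139 = ((-13031 + 8104) + (-287 + 158)/(167 + 116)) - 309139 = (-4927 - 129/283) - 309139 = -1394470/283 - 309139 = -88880807/283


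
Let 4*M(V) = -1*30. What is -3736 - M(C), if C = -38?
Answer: -7457/2 ≈ -3728.5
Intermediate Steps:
M(V) = -15/2 (M(V) = (-1*30)/4 = (¼)*(-30) = -15/2)
-3736 - M(C) = -3736 - 1*(-15/2) = -3736 + 15/2 = -7457/2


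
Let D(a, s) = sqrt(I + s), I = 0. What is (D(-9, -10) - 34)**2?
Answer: (34 - I*sqrt(10))**2 ≈ 1146.0 - 215.03*I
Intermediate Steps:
D(a, s) = sqrt(s) (D(a, s) = sqrt(0 + s) = sqrt(s))
(D(-9, -10) - 34)**2 = (sqrt(-10) - 34)**2 = (I*sqrt(10) - 34)**2 = (-34 + I*sqrt(10))**2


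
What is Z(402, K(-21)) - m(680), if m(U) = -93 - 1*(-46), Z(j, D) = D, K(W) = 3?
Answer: 50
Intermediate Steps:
m(U) = -47 (m(U) = -93 + 46 = -47)
Z(402, K(-21)) - m(680) = 3 - 1*(-47) = 3 + 47 = 50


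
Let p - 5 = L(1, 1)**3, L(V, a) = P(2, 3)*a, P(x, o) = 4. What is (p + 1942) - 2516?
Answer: -505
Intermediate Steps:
L(V, a) = 4*a
p = 69 (p = 5 + (4*1)**3 = 5 + 4**3 = 5 + 64 = 69)
(p + 1942) - 2516 = (69 + 1942) - 2516 = 2011 - 2516 = -505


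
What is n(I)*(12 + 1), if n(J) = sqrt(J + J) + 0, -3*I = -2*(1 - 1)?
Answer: 0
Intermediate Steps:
I = 0 (I = -(-2)*(1 - 1)/3 = -(-2)*0/3 = -1/3*0 = 0)
n(J) = sqrt(2)*sqrt(J) (n(J) = sqrt(2*J) + 0 = sqrt(2)*sqrt(J) + 0 = sqrt(2)*sqrt(J))
n(I)*(12 + 1) = (sqrt(2)*sqrt(0))*(12 + 1) = (sqrt(2)*0)*13 = 0*13 = 0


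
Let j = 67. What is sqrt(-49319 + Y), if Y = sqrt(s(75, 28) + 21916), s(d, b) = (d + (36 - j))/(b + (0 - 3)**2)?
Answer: sqrt(-67517711 + 222*sqrt(833462))/37 ≈ 221.75*I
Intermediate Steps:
s(d, b) = (-31 + d)/(9 + b) (s(d, b) = (d + (36 - 1*67))/(b + (0 - 3)**2) = (d + (36 - 67))/(b + (-3)**2) = (d - 31)/(b + 9) = (-31 + d)/(9 + b))
Y = 6*sqrt(833462)/37 (Y = sqrt((-31 + 75)/(9 + 28) + 21916) = sqrt(44/37 + 21916) = sqrt(810936/37) = 6*sqrt(833462)/37 ≈ 148.04)
sqrt(-49319 + Y) = sqrt(-49319 + 6*sqrt(833462)/37)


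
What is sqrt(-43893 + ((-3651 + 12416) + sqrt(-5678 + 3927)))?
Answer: sqrt(-35128 + I*sqrt(1751)) ≈ 0.112 + 187.42*I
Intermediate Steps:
sqrt(-43893 + ((-3651 + 12416) + sqrt(-5678 + 3927))) = sqrt(-43893 + (8765 + sqrt(-1751))) = sqrt(-43893 + (8765 + I*sqrt(1751))) = sqrt(-35128 + I*sqrt(1751))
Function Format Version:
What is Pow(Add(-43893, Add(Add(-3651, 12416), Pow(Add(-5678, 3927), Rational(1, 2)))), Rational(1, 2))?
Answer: Pow(Add(-35128, Mul(I, Pow(1751, Rational(1, 2)))), Rational(1, 2)) ≈ Add(0.112, Mul(187.42, I))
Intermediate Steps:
Pow(Add(-43893, Add(Add(-3651, 12416), Pow(Add(-5678, 3927), Rational(1, 2)))), Rational(1, 2)) = Pow(Add(-43893, Add(8765, Pow(-1751, Rational(1, 2)))), Rational(1, 2)) = Pow(Add(-43893, Add(8765, Mul(I, Pow(1751, Rational(1, 2))))), Rational(1, 2)) = Pow(Add(-35128, Mul(I, Pow(1751, Rational(1, 2)))), Rational(1, 2))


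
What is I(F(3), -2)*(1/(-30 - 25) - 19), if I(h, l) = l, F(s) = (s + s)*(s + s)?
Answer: 2092/55 ≈ 38.036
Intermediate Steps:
F(s) = 4*s² (F(s) = (2*s)*(2*s) = 4*s²)
I(F(3), -2)*(1/(-30 - 25) - 19) = -2*(1/(-30 - 25) - 19) = -2*(1/(-55) - 19) = -2*(-1/55 - 19) = -2*(-1046/55) = 2092/55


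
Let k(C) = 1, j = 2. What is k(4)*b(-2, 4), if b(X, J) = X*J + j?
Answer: -6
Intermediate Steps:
b(X, J) = 2 + J*X (b(X, J) = X*J + 2 = J*X + 2 = 2 + J*X)
k(4)*b(-2, 4) = 1*(2 + 4*(-2)) = 1*(2 - 8) = 1*(-6) = -6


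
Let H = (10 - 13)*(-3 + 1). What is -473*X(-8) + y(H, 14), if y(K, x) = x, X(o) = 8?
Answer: -3770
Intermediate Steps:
H = 6 (H = -3*(-2) = 6)
-473*X(-8) + y(H, 14) = -473*8 + 14 = -3784 + 14 = -3770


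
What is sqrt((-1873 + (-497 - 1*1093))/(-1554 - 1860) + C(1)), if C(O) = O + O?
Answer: sqrt(35133474)/3414 ≈ 1.7362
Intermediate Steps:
C(O) = 2*O
sqrt((-1873 + (-497 - 1*1093))/(-1554 - 1860) + C(1)) = sqrt((-1873 + (-497 - 1*1093))/(-1554 - 1860) + 2*1) = sqrt((-1873 + (-497 - 1093))/(-3414) + 2) = sqrt((-1873 - 1590)*(-1/3414) + 2) = sqrt(-3463*(-1/3414) + 2) = sqrt(3463/3414 + 2) = sqrt(10291/3414) = sqrt(35133474)/3414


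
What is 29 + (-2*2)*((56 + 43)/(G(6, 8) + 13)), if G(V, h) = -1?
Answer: -4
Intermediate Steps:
29 + (-2*2)*((56 + 43)/(G(6, 8) + 13)) = 29 + (-2*2)*((56 + 43)/(-1 + 13)) = 29 - 396/12 = 29 - 4*33/4 = 29 - 33 = -4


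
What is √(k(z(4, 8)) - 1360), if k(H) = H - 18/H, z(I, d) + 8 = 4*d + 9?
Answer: I*√160633/11 ≈ 36.435*I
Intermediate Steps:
z(I, d) = 1 + 4*d (z(I, d) = -8 + (4*d + 9) = -8 + (9 + 4*d) = 1 + 4*d)
k(H) = H - 18/H
√(k(z(4, 8)) - 1360) = √(((1 + 4*8) - 18/(1 + 4*8)) - 1360) = √(((1 + 32) - 18/(1 + 32)) - 1360) = √((33 - 18/33) - 1360) = √((33 - 18*1/33) - 1360) = √((33 - 6/11) - 1360) = √(357/11 - 1360) = √(-14603/11) = I*√160633/11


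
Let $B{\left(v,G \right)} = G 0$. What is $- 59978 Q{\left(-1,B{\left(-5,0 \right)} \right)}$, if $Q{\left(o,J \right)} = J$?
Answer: $0$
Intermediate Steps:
$B{\left(v,G \right)} = 0$
$- 59978 Q{\left(-1,B{\left(-5,0 \right)} \right)} = \left(-59978\right) 0 = 0$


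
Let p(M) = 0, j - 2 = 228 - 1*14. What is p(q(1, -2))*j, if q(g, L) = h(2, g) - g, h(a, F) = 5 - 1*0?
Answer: 0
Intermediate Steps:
h(a, F) = 5 (h(a, F) = 5 + 0 = 5)
q(g, L) = 5 - g
j = 216 (j = 2 + (228 - 1*14) = 2 + (228 - 14) = 2 + 214 = 216)
p(q(1, -2))*j = 0*216 = 0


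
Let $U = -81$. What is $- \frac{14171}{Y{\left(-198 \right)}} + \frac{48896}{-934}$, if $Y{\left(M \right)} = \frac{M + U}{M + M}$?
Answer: $- \frac{291943596}{14477} \approx -20166.0$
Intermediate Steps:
$Y{\left(M \right)} = \frac{-81 + M}{2 M}$ ($Y{\left(M \right)} = \frac{M - 81}{M + M} = \frac{-81 + M}{2 M}$)
$- \frac{14171}{Y{\left(-198 \right)}} + \frac{48896}{-934} = - \frac{14171}{\frac{1}{2} \frac{1}{-198} \left(-81 - 198\right)} + \frac{48896}{-934} = - \frac{14171}{\frac{1}{2} \left(- \frac{1}{198}\right) \left(-279\right)} + 48896 \left(- \frac{1}{934}\right) = - \frac{14171}{\frac{31}{44}} - \frac{24448}{467} = \left(-14171\right) \frac{44}{31} - \frac{24448}{467} = - \frac{623524}{31} - \frac{24448}{467} = - \frac{291943596}{14477}$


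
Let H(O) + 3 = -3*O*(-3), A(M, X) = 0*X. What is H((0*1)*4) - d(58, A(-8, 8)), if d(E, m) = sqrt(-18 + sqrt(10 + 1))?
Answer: -3 - I*sqrt(18 - sqrt(11)) ≈ -3.0 - 3.8319*I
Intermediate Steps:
A(M, X) = 0
d(E, m) = sqrt(-18 + sqrt(11))
H(O) = -3 + 9*O (H(O) = -3 - 3*O*(-3) = -3 + 9*O)
H((0*1)*4) - d(58, A(-8, 8)) = (-3 + 9*((0*1)*4)) - sqrt(-18 + sqrt(11)) = (-3 + 9*(0*4)) - sqrt(-18 + sqrt(11)) = (-3 + 9*0) - sqrt(-18 + sqrt(11)) = (-3 + 0) - sqrt(-18 + sqrt(11)) = -3 - sqrt(-18 + sqrt(11))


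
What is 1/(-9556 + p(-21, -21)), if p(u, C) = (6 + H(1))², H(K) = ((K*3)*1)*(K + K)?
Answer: -1/9412 ≈ -0.00010625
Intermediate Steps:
H(K) = 6*K² (H(K) = ((3*K)*1)*(2*K) = (3*K)*(2*K) = 6*K²)
p(u, C) = 144 (p(u, C) = (6 + 6*1²)² = (6 + 6*1)² = (6 + 6)² = 12² = 144)
1/(-9556 + p(-21, -21)) = 1/(-9556 + 144) = 1/(-9412) = -1/9412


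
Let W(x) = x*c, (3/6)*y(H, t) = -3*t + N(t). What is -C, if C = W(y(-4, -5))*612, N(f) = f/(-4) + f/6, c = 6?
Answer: -113220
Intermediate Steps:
N(f) = -f/12 (N(f) = f*(-¼) + f*(⅙) = -f/4 + f/6 = -f/12)
y(H, t) = -37*t/6 (y(H, t) = 2*(-3*t - t/12) = 2*(-37*t/12) = -37*t/6)
W(x) = 6*x (W(x) = x*6 = 6*x)
C = 113220 (C = (6*(-37/6*(-5)))*612 = (6*(185/6))*612 = 185*612 = 113220)
-C = -1*113220 = -113220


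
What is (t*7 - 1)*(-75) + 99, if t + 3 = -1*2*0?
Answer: 1749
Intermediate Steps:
t = -3 (t = -3 - 1*2*0 = -3 - 2*0 = -3 + 0 = -3)
(t*7 - 1)*(-75) + 99 = (-3*7 - 1)*(-75) + 99 = (-21 - 1)*(-75) + 99 = -22*(-75) + 99 = 1650 + 99 = 1749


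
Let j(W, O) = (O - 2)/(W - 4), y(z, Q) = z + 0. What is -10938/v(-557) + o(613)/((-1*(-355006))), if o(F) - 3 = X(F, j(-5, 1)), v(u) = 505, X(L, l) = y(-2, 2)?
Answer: -3883055123/179278030 ≈ -21.659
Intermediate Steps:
y(z, Q) = z
j(W, O) = (-2 + O)/(-4 + W)
X(L, l) = -2
o(F) = 1 (o(F) = 3 - 2 = 1)
-10938/v(-557) + o(613)/((-1*(-355006))) = -10938/505 + 1/(-1*(-355006)) = -10938*1/505 + 1/355006 = -10938/505 + 1*(1/355006) = -10938/505 + 1/355006 = -3883055123/179278030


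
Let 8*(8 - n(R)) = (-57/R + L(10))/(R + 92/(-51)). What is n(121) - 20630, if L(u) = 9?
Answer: -15168704277/735559 ≈ -20622.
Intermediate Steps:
n(R) = 8 - (9 - 57/R)/(8*(-92/51 + R)) (n(R) = 8 - (-57/R + 9)/(8*(R + 92/(-51))) = 8 - (9 - 57/R)/(8*(R + 92*(-1/51))) = 8 - (9 - 57/R)/(8*(R - 92/51)) = 8 - (9 - 57/R)/(8*(-92/51 + R)))
n(121) - 20630 = (1/8)*(2907 - 6347*121 + 3264*121**2)/(121*(-92 + 51*121)) - 20630 = (1/8)*(1/121)*(2907 - 767987 + 3264*14641)/(-92 + 6171) - 20630 = (1/8)*(1/121)*(2907 - 767987 + 47788224)/6079 - 20630 = (1/8)*(1/121)*(1/6079)*47023144 - 20630 = 5877893/735559 - 20630 = -15168704277/735559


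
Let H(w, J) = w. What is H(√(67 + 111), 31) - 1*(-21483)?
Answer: 21483 + √178 ≈ 21496.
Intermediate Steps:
H(√(67 + 111), 31) - 1*(-21483) = √(67 + 111) - 1*(-21483) = √178 + 21483 = 21483 + √178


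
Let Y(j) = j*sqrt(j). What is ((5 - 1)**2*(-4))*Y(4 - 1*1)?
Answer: -192*sqrt(3) ≈ -332.55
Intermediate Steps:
Y(j) = j**(3/2)
((5 - 1)**2*(-4))*Y(4 - 1*1) = ((5 - 1)**2*(-4))*(4 - 1*1)**(3/2) = (4**2*(-4))*(4 - 1)**(3/2) = (16*(-4))*3**(3/2) = -192*sqrt(3)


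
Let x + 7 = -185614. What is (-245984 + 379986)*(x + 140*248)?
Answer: -20221035802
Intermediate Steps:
x = -185621 (x = -7 - 185614 = -185621)
(-245984 + 379986)*(x + 140*248) = (-245984 + 379986)*(-185621 + 140*248) = 134002*(-185621 + 34720) = 134002*(-150901) = -20221035802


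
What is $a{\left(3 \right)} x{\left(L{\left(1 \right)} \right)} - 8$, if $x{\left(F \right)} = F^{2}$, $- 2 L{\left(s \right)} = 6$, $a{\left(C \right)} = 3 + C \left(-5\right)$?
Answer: $-116$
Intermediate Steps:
$a{\left(C \right)} = 3 - 5 C$
$L{\left(s \right)} = -3$ ($L{\left(s \right)} = \left(- \frac{1}{2}\right) 6 = -3$)
$a{\left(3 \right)} x{\left(L{\left(1 \right)} \right)} - 8 = \left(3 - 15\right) \left(-3\right)^{2} - 8 = \left(3 - 15\right) 9 - 8 = \left(-12\right) 9 - 8 = -108 - 8 = -116$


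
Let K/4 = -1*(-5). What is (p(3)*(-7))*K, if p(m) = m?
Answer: -420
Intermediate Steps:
K = 20 (K = 4*(-1*(-5)) = 4*5 = 20)
(p(3)*(-7))*K = (3*(-7))*20 = -21*20 = -420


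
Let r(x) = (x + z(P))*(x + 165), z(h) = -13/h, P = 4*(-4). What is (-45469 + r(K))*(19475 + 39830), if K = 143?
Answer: -278674195/4 ≈ -6.9669e+7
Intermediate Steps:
P = -16
r(x) = (165 + x)*(13/16 + x) (r(x) = (x - 13/(-16))*(x + 165) = (x - 13*(-1/16))*(165 + x) = (x + 13/16)*(165 + x) = (13/16 + x)*(165 + x) = (165 + x)*(13/16 + x))
(-45469 + r(K))*(19475 + 39830) = (-45469 + (2145/16 + 143² + (2653/16)*143))*(19475 + 39830) = (-45469 + (2145/16 + 20449 + 379379/16))*59305 = (-45469 + 177177/4)*59305 = -4699/4*59305 = -278674195/4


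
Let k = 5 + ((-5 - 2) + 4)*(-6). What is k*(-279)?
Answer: -6417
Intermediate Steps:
k = 23 (k = 5 + (-7 + 4)*(-6) = 5 - 3*(-6) = 5 + 18 = 23)
k*(-279) = 23*(-279) = -6417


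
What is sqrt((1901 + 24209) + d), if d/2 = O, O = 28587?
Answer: 2*sqrt(20821) ≈ 288.59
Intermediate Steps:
d = 57174 (d = 2*28587 = 57174)
sqrt((1901 + 24209) + d) = sqrt((1901 + 24209) + 57174) = sqrt(26110 + 57174) = sqrt(83284) = 2*sqrt(20821)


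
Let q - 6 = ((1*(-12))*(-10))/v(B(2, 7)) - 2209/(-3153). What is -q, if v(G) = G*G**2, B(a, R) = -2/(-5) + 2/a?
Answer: -54541561/1081479 ≈ -50.432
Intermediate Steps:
B(a, R) = 2/5 + 2/a (B(a, R) = -2*(-1/5) + 2/a = 2/5 + 2/a)
v(G) = G**3
q = 54541561/1081479 (q = 6 + (((1*(-12))*(-10))/((2/5 + 2/2)**3) - 2209/(-3153)) = 6 + ((-12*(-10))/((2/5 + 2*(1/2))**3) - 2209*(-1/3153)) = 6 + (120/((2/5 + 1)**3) + 2209/3153) = 6 + (120/((7/5)**3) + 2209/3153) = 6 + (120/(343/125) + 2209/3153) = 6 + (120*(125/343) + 2209/3153) = 6 + (15000/343 + 2209/3153) = 6 + 48052687/1081479 = 54541561/1081479 ≈ 50.432)
-q = -1*54541561/1081479 = -54541561/1081479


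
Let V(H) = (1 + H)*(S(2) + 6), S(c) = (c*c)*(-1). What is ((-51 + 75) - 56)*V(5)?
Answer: -384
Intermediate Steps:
S(c) = -c² (S(c) = c²*(-1) = -c²)
V(H) = 2 + 2*H (V(H) = (1 + H)*(-1*2² + 6) = (1 + H)*(-1*4 + 6) = (1 + H)*(-4 + 6) = (1 + H)*2 = 2 + 2*H)
((-51 + 75) - 56)*V(5) = ((-51 + 75) - 56)*(2 + 2*5) = (24 - 56)*(2 + 10) = -32*12 = -384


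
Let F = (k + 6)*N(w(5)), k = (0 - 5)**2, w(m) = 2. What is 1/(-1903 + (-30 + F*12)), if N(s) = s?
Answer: -1/1189 ≈ -0.00084104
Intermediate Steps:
k = 25 (k = (-5)**2 = 25)
F = 62 (F = (25 + 6)*2 = 31*2 = 62)
1/(-1903 + (-30 + F*12)) = 1/(-1903 + (-30 + 62*12)) = 1/(-1903 + (-30 + 744)) = 1/(-1903 + 714) = 1/(-1189) = -1/1189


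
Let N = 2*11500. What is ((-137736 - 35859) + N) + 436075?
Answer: 285480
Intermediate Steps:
N = 23000
((-137736 - 35859) + N) + 436075 = ((-137736 - 35859) + 23000) + 436075 = (-173595 + 23000) + 436075 = -150595 + 436075 = 285480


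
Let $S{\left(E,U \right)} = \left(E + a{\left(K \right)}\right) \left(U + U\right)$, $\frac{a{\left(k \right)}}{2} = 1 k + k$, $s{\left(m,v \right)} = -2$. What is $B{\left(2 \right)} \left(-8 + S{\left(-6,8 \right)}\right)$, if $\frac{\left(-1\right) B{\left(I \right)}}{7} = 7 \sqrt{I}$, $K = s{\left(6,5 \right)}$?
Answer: $11368 \sqrt{2} \approx 16077.0$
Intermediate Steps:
$K = -2$
$a{\left(k \right)} = 4 k$ ($a{\left(k \right)} = 2 \left(1 k + k\right) = 2 \left(k + k\right) = 2 \cdot 2 k = 4 k$)
$S{\left(E,U \right)} = 2 U \left(-8 + E\right)$ ($S{\left(E,U \right)} = \left(E + 4 \left(-2\right)\right) \left(U + U\right) = \left(E - 8\right) 2 U = \left(-8 + E\right) 2 U = 2 U \left(-8 + E\right)$)
$B{\left(I \right)} = - 49 \sqrt{I}$ ($B{\left(I \right)} = - 7 \cdot 7 \sqrt{I} = - 49 \sqrt{I}$)
$B{\left(2 \right)} \left(-8 + S{\left(-6,8 \right)}\right) = - 49 \sqrt{2} \left(-8 + 2 \cdot 8 \left(-8 - 6\right)\right) = - 49 \sqrt{2} \left(-8 + 2 \cdot 8 \left(-14\right)\right) = - 49 \sqrt{2} \left(-8 - 224\right) = - 49 \sqrt{2} \left(-232\right) = 11368 \sqrt{2}$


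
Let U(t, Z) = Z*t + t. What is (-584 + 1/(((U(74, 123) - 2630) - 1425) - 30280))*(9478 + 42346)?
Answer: -761442621168/25159 ≈ -3.0265e+7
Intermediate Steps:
U(t, Z) = t + Z*t
(-584 + 1/(((U(74, 123) - 2630) - 1425) - 30280))*(9478 + 42346) = (-584 + 1/(((74*(1 + 123) - 2630) - 1425) - 30280))*(9478 + 42346) = (-584 + 1/(((74*124 - 2630) - 1425) - 30280))*51824 = (-584 + 1/(((9176 - 2630) - 1425) - 30280))*51824 = (-584 + 1/((6546 - 1425) - 30280))*51824 = (-584 + 1/(5121 - 30280))*51824 = (-584 + 1/(-25159))*51824 = (-584 - 1/25159)*51824 = -14692857/25159*51824 = -761442621168/25159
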